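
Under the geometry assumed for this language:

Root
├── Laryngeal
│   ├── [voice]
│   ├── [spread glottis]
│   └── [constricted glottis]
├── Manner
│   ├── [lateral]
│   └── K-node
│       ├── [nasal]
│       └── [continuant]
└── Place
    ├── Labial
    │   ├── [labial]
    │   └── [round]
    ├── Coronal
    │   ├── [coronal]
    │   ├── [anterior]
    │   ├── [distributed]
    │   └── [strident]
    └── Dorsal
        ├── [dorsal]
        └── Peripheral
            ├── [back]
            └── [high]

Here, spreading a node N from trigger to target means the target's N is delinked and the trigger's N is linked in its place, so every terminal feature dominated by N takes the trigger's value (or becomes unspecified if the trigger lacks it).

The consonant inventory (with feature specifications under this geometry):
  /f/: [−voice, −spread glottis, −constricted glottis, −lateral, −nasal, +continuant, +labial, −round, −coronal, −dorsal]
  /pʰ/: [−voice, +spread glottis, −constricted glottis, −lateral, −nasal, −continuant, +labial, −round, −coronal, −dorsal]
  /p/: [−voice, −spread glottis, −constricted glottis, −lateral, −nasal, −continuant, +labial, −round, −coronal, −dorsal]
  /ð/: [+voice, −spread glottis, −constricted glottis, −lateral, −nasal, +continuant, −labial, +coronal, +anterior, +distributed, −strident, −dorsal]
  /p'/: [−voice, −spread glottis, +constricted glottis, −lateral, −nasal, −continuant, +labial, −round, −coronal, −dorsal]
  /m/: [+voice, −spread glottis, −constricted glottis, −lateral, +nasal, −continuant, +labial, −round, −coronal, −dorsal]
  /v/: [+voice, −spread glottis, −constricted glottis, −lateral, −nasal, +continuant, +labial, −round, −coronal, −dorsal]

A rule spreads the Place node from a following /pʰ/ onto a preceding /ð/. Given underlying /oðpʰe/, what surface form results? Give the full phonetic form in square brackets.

[ovpʰe]

Terminals under Place in this geometry: [labial], [round], [coronal], [anterior], [distributed], [strident], [dorsal], [back], [high].
After delinking /ð/'s Place and linking /pʰ/'s, the affected terminals become [+labial], [−round], [−coronal], [−dorsal]; [voice], [spread glottis], [constricted glottis], … (outside Place) are retained from /ð/.
The resulting bundle matches /v/ in the inventory; substituting it for /ð/ gives [ovpʰe].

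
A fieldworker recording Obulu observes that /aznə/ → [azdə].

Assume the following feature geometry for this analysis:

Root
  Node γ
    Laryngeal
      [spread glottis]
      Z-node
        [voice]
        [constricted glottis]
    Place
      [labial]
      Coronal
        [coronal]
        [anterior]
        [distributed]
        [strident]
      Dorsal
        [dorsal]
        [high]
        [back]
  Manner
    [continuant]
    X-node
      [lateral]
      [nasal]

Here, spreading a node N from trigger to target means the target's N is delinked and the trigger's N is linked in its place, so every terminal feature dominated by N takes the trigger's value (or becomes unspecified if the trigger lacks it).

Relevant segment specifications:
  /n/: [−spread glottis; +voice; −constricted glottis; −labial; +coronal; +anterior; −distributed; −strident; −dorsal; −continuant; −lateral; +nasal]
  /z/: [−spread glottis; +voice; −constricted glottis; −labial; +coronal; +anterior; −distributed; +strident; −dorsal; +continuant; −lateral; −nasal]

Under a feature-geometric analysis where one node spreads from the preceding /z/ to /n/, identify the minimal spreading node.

/n/ and [d] differ in [nasal]; every other specified feature is identical.
With a single altered terminal, the smallest constituent that could spread is that terminal — [nasal].
Features on which the two segments disagree outside [nasal], such as [strident], [continuant], are unchanged — nothing dominating them spread, and [nasal] is the minimal sufficient constituent.

[nasal]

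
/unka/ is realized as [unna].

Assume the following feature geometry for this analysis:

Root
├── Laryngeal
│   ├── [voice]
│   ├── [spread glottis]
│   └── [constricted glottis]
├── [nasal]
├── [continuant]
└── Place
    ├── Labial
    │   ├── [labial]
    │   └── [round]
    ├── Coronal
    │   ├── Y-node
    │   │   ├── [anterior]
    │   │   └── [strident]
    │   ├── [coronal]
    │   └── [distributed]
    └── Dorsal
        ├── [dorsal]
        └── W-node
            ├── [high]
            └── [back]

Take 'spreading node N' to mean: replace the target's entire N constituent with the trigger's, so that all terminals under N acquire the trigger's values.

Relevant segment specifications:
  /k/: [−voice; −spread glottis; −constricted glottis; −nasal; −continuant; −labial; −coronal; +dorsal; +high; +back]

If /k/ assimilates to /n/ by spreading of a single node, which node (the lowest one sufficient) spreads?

/k/ and [n] differ in [voice], [nasal], [coronal], [anterior], [distributed], [strident], [dorsal], [high], [back]; every other specified feature is identical.
These terminals are all dominated by Root, and no proper subconstituent of Root covers them all; Root is their lowest common ancestor.
Delinking /k/'s Root and associating /n/'s Root gives precisely the feature bundle of [n].

Root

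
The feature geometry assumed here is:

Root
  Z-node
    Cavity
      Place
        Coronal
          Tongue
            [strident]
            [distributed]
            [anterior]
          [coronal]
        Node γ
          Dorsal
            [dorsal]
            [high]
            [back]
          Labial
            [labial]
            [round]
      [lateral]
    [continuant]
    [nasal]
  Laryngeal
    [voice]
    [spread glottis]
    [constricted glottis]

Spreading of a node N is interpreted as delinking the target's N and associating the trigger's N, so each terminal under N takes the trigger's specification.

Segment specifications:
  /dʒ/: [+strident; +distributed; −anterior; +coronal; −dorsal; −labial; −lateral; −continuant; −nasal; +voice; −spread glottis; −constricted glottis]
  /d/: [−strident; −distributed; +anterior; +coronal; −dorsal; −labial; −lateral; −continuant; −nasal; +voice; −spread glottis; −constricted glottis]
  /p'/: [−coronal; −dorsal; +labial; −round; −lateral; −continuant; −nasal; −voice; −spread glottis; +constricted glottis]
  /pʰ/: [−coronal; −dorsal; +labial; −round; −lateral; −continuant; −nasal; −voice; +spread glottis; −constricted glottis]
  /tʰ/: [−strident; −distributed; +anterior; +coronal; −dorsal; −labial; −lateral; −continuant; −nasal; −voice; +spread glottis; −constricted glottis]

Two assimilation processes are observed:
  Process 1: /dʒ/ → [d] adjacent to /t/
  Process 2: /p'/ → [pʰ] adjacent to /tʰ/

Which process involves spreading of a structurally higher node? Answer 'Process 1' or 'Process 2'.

Process 2

Process 1: the features that change are [anterior], [distributed], [strident]; the minimal node is Tongue (depth 5).
Process 2 alters [spread glottis], [constricted glottis]; the lowest common ancestor is Laryngeal (depth 1 from Root).
Laryngeal is closer to Root than Tongue, so Process 2 spreads the higher node.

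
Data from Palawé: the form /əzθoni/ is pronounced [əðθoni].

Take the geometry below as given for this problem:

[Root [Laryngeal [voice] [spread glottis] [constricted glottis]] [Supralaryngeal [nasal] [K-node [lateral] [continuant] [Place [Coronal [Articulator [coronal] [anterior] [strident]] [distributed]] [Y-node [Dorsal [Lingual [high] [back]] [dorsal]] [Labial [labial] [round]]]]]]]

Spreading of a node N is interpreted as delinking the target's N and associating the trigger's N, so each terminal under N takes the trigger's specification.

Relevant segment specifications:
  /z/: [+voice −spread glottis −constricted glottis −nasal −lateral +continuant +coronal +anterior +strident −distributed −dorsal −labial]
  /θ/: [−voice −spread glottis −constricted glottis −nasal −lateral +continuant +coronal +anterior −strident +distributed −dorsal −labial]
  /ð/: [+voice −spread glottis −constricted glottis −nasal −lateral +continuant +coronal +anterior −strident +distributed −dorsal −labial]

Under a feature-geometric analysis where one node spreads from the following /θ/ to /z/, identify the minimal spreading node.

Coronal

/z/ and [ð] differ in [distributed], [strident]; every other specified feature is identical.
Tracing each changed feature up the tree, the paths first meet at Coronal; any lower node misses at least one of them.
Delinking /z/'s Coronal and associating /θ/'s Coronal gives precisely the feature bundle of [ð].
[voice] stays as in /z/ although /θ/ differs there, so no node dominating it spread; among the remaining candidates Coronal is the lowest that derives the output.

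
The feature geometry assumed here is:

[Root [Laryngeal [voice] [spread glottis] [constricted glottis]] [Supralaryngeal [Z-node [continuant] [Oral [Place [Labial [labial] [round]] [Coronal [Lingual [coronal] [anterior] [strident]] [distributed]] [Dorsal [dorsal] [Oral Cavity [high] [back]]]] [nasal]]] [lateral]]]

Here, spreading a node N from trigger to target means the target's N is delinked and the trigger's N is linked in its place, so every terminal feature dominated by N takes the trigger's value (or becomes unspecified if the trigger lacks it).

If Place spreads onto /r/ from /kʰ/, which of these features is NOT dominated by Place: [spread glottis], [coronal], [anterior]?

[spread glottis]

The terminals dominated by Place are [labial], [round], [coronal], [anterior], [strident], [distributed], [dorsal], [high], [back].
Of the listed options, [coronal], [anterior] are among these and would be overwritten by spreading Place.
[spread glottis] attaches under Laryngeal, not under Place, so /r/ retains its own value for [spread glottis].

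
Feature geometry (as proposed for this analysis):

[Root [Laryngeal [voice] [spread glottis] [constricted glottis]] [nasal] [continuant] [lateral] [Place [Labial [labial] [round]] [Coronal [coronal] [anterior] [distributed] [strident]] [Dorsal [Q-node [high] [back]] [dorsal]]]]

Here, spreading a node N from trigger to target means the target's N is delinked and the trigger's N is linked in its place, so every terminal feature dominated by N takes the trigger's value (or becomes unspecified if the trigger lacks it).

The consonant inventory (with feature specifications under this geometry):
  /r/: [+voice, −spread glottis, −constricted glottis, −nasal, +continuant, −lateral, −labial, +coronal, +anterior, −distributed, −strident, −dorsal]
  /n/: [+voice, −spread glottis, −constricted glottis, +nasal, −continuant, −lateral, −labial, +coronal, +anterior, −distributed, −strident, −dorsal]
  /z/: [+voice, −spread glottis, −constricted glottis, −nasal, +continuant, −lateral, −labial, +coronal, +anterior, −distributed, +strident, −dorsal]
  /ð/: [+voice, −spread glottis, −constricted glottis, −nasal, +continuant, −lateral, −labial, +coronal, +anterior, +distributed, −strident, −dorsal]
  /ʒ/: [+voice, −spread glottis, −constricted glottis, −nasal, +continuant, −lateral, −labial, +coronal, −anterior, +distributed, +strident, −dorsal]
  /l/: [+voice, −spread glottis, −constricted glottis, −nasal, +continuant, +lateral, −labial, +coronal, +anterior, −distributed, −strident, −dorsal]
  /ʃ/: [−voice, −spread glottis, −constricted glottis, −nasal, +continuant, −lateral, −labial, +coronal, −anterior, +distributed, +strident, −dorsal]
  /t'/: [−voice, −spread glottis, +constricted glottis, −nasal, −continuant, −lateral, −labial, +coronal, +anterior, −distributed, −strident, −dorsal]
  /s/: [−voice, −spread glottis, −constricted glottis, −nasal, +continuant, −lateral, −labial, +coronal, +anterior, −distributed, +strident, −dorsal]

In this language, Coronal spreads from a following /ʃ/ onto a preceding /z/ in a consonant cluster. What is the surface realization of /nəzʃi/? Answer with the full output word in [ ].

Coronal immediately or transitively dominates [coronal], [anterior], [distributed], [strident].
Spreading Coronal from /ʃ/ onto /z/ replaces those values with /ʃ/'s: [+coronal], [−anterior], [+distributed], [+strident]. Features outside Coronal ([voice], [spread glottis], [constricted glottis], …) stay as in /z/.
The resulting bundle matches /ʒ/ in the inventory; substituting it for /z/ gives [nəʒʃi].

[nəʒʃi]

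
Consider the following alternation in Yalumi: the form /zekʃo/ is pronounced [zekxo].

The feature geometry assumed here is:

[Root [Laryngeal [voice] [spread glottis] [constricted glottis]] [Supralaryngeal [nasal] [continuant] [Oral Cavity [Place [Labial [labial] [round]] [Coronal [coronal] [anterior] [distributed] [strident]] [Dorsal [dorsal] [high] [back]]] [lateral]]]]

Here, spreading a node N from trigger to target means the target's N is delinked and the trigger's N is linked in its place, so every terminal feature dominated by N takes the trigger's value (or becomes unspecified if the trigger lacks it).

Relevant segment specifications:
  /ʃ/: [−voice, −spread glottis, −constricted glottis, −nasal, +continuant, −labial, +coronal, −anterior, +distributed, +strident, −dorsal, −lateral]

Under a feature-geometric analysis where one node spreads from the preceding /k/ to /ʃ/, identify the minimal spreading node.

Place

Feature comparison: [coronal], [anterior], [distributed], [strident], [dorsal], [high], [back] differ between /ʃ/ and [x]; the remaining terminals match.
These terminals are all dominated by Place, and no proper subconstituent of Place covers them all; Place is their lowest common ancestor.
If Place spreads, every terminal under it takes /k/'s value, producing [x] as observed.
[continuant], a feature on which the two segments disagree outside Place, is unchanged — nothing dominating it spread, and Place is the minimal sufficient constituent.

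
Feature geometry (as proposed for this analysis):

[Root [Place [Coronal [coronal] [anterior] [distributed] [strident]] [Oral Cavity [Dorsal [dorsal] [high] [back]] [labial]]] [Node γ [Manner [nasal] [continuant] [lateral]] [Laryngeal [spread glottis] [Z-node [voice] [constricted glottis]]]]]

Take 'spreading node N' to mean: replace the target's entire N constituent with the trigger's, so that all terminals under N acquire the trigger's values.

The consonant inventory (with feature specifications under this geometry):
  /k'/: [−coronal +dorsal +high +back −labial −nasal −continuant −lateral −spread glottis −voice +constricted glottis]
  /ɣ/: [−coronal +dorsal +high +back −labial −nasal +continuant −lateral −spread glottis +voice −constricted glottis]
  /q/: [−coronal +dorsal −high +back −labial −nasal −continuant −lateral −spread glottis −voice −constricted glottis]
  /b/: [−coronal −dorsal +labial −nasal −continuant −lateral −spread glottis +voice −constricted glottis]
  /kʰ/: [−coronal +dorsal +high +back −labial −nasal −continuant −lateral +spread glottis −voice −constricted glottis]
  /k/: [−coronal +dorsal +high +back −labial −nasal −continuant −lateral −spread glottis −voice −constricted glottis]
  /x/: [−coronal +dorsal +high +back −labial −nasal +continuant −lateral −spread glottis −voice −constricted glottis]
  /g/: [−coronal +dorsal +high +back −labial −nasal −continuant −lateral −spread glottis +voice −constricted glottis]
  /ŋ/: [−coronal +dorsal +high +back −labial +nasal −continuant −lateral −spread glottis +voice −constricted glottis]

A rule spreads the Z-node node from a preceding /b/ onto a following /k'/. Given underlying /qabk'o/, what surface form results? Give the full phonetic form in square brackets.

Z-node immediately or transitively dominates [voice], [constricted glottis].
The target acquires /b/'s values for everything under Z-node — [+voice], [−constricted glottis] — while keeping its own [coronal], [dorsal], [high], ….
Among the inventory, only /g/ has exactly this specification, giving the surface form [qabgo].

[qabgo]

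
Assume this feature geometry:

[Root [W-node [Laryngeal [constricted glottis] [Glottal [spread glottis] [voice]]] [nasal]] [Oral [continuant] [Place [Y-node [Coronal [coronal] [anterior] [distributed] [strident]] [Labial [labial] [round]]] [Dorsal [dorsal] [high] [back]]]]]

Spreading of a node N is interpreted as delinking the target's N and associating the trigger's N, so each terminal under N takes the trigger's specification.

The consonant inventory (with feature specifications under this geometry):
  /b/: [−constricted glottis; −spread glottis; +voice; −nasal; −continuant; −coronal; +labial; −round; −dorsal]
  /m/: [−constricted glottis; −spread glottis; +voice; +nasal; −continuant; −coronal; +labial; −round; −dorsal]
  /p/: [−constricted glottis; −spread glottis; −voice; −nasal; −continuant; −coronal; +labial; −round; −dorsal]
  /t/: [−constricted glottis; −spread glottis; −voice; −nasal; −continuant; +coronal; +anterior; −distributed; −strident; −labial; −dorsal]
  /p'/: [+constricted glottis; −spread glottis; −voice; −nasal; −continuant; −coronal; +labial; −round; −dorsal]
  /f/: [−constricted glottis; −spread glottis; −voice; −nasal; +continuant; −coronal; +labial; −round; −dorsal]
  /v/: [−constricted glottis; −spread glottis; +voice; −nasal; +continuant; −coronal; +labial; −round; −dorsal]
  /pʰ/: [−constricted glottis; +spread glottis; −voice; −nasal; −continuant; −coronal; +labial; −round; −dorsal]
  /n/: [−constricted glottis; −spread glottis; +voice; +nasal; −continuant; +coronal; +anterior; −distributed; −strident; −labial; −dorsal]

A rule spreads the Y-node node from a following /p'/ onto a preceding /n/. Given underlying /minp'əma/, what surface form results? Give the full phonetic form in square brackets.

Y-node immediately or transitively dominates [coronal], [anterior], [distributed], [strident], [labial], [round].
The target acquires /p'/'s values for everything under Y-node — [−coronal], [+labial], [−round] — while keeping its own [constricted glottis], [spread glottis], [voice], ….
Among the inventory, only /m/ has exactly this specification, giving the surface form [mimp'əma].

[mimp'əma]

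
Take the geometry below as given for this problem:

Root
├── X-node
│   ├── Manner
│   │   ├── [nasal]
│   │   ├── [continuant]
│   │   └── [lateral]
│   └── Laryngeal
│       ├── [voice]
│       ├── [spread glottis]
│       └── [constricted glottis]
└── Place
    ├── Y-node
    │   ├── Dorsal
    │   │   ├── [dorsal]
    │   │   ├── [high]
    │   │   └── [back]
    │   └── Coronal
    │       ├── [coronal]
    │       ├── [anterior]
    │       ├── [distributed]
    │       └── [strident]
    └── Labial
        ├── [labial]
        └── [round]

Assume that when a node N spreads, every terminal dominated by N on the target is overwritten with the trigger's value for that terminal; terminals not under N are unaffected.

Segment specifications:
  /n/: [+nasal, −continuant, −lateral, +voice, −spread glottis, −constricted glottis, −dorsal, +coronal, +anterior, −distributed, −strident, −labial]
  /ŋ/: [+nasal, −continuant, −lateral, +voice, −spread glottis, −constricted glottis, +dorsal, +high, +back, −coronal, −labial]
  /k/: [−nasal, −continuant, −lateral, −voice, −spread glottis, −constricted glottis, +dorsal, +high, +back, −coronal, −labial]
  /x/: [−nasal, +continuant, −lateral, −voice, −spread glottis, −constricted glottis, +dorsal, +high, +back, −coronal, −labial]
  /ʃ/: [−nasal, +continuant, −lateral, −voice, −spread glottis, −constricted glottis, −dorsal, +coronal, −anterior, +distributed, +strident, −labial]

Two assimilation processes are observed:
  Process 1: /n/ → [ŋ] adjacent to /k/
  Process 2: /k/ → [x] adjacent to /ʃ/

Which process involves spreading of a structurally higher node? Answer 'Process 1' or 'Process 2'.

Process 1

Process 1 alters [coronal], [anterior], [distributed], [strident], [dorsal], [high], [back]; the lowest common ancestor is Y-node (depth 2 from Root).
Process 2 alters [continuant]; the lowest dominating node is [continuant] (depth 3 from Root).
Depth 2 < depth 3; Process 1 involves the structurally higher constituent Y-node.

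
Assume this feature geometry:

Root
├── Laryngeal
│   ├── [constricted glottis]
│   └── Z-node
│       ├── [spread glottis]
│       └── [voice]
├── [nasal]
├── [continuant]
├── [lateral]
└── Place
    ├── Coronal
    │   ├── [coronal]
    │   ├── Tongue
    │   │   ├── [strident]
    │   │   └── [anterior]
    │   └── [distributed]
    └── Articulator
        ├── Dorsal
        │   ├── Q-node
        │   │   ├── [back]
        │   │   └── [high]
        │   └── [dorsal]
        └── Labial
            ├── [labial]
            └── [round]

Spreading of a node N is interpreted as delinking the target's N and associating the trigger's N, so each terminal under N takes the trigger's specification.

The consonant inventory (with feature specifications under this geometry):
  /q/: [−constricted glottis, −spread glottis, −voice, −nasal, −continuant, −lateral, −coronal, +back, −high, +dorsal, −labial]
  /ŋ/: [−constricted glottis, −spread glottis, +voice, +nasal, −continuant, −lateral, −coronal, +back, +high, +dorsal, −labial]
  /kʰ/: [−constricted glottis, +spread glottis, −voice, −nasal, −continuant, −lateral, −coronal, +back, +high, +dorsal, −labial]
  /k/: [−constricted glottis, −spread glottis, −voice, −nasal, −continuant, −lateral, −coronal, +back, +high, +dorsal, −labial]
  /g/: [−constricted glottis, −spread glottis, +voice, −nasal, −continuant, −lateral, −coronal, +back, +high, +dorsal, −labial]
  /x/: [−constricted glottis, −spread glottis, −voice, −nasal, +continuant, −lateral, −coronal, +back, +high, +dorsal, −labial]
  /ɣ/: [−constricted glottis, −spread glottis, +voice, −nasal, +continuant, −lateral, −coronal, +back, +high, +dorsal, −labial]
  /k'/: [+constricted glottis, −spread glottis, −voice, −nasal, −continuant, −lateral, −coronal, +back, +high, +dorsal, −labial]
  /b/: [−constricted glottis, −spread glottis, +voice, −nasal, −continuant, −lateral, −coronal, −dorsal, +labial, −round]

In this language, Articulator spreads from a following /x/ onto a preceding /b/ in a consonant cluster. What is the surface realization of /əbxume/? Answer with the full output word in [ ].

Articulator immediately or transitively dominates [back], [high], [dorsal], [labial], [round].
After delinking /b/'s Articulator and linking /x/'s, the affected terminals become [+back], [+high], [+dorsal], [−labial]; [constricted glottis], [spread glottis], [voice], … (outside Articulator) are retained from /b/.
Among the inventory, only /g/ has exactly this specification, giving the surface form [əgxume].

[əgxume]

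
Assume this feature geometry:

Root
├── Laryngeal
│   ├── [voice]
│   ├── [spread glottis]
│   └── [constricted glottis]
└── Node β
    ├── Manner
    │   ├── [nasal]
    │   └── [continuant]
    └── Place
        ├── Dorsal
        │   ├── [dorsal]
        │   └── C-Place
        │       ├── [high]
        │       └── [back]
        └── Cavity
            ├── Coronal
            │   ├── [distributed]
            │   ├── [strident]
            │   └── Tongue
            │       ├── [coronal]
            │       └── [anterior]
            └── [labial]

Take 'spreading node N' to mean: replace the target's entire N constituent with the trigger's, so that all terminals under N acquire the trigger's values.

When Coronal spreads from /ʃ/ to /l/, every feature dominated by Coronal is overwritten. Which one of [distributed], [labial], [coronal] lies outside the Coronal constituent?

Under this geometry, Coronal contains [distributed], [strident], [coronal], [anterior].
Spreading Coronal replaces [coronal], [distributed] with the trigger's values, since each sits inside the Coronal constituent.
[labial] attaches under Cavity, not under Coronal, so /l/ retains its own value for [labial].

[labial]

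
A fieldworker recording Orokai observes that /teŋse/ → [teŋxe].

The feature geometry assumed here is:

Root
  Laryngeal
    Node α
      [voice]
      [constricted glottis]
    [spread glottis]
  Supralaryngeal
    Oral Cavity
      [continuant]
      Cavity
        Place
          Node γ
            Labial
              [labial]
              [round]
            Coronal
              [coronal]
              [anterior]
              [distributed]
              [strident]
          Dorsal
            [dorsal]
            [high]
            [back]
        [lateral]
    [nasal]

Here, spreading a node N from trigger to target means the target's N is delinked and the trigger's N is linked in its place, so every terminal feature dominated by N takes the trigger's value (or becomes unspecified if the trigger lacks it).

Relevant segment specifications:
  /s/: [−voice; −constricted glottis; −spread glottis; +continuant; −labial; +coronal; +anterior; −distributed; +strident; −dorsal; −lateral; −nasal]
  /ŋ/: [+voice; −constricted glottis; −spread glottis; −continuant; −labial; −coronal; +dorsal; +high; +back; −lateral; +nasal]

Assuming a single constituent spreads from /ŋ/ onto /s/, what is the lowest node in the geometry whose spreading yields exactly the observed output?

/s/ and [x] differ in [coronal], [anterior], [distributed], [strident], [dorsal], [high], [back]; every other specified feature is identical.
Tracing each changed feature up the tree, the paths first meet at Place; any lower node misses at least one of them.
Spreading Place from /ŋ/ overwrites each of those terminals with /ŋ/'s values, yielding exactly [x].
[nasal], [continuant] stay as in /s/ although /ŋ/ differs there, so no node dominating them spread; among the remaining candidates Place is the lowest that derives the output.

Place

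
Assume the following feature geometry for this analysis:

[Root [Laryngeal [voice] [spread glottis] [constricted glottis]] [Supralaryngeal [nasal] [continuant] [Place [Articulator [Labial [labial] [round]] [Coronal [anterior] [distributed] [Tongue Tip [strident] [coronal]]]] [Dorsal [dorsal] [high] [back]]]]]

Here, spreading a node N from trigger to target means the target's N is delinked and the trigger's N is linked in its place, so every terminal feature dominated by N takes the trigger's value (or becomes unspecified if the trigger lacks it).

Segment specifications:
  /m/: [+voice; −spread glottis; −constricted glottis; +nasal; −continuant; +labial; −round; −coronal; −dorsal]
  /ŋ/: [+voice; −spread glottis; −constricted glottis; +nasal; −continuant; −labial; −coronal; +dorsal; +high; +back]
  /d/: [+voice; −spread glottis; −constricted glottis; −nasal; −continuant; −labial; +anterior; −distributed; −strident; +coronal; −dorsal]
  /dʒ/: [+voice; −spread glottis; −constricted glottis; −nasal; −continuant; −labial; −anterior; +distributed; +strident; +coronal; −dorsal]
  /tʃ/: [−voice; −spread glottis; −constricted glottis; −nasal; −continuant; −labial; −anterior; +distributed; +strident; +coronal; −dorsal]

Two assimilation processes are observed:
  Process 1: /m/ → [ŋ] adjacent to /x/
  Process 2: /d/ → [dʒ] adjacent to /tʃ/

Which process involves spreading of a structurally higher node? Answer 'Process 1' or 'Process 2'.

In Process 1, [labial], [round], [dorsal], [high], [back] change, so the minimal spreading node is Place at depth 2.
In Process 2, [anterior], [distributed], [strident] change, so the minimal spreading node is Coronal at depth 4.
Place is closer to Root than Coronal, so Process 1 spreads the higher node.

Process 1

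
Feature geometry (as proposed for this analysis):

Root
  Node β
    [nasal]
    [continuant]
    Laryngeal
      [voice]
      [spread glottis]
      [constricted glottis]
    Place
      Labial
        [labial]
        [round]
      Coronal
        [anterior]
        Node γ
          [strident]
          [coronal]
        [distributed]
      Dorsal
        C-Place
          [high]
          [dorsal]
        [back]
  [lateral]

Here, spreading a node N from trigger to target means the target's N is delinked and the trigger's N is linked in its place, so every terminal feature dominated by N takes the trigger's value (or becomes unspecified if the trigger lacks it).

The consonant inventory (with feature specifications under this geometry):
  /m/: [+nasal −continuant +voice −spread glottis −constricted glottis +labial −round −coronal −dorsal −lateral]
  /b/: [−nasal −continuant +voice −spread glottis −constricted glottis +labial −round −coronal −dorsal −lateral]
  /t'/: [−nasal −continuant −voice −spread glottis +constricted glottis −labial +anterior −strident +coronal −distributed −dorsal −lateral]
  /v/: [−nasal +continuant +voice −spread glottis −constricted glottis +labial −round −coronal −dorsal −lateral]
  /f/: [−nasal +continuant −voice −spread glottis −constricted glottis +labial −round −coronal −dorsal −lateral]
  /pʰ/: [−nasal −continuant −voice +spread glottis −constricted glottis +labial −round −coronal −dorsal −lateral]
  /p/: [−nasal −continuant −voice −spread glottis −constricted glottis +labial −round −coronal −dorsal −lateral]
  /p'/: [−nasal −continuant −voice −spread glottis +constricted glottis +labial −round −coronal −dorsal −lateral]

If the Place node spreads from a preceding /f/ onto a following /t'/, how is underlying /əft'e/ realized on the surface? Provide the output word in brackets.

The Place node dominates the terminals [labial], [round], [anterior], [strident], [coronal], [distributed], [high], [dorsal], [back].
After delinking /t'/'s Place and linking /f/'s, the affected terminals become [+labial], [−round], [−coronal], [−dorsal]; [nasal], [continuant], [voice], … (outside Place) are retained from /t'/.
Among the inventory, only /p'/ has exactly this specification, giving the surface form [əfp'e].

[əfp'e]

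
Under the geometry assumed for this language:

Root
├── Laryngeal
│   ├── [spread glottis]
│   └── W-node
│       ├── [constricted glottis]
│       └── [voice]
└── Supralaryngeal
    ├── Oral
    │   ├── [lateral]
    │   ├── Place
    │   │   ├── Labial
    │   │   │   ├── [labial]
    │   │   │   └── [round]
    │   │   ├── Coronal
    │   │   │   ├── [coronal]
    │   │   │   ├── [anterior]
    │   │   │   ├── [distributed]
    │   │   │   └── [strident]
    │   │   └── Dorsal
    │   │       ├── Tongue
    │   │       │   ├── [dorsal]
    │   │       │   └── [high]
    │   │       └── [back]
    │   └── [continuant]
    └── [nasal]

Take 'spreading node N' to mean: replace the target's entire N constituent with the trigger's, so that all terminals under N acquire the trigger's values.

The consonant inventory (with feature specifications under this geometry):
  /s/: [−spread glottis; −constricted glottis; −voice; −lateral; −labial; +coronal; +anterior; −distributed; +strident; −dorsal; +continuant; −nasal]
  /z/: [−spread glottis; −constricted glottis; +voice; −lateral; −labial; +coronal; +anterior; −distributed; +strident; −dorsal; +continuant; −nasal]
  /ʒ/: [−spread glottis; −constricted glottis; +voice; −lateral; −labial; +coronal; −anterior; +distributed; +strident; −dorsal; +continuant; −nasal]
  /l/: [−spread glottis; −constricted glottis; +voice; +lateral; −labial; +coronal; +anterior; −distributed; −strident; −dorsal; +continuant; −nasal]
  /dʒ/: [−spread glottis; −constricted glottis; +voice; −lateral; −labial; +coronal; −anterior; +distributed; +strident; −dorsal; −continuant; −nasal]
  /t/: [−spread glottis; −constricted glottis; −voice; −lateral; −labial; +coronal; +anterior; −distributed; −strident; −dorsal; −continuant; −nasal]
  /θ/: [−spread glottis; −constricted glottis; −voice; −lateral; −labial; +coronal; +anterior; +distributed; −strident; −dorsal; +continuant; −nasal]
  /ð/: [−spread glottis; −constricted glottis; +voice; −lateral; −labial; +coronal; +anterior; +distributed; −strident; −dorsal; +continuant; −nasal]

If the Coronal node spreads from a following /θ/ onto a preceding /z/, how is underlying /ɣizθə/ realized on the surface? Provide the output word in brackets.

The Coronal node dominates the terminals [coronal], [anterior], [distributed], [strident].
The target acquires /θ/'s values for everything under Coronal — [+coronal], [+anterior], [+distributed], [−strident] — while keeping its own [spread glottis], [constricted glottis], [voice], ….
This feature bundle is that of [ð], so /ɣizθə/ surfaces as [ɣiðθə].

[ɣiðθə]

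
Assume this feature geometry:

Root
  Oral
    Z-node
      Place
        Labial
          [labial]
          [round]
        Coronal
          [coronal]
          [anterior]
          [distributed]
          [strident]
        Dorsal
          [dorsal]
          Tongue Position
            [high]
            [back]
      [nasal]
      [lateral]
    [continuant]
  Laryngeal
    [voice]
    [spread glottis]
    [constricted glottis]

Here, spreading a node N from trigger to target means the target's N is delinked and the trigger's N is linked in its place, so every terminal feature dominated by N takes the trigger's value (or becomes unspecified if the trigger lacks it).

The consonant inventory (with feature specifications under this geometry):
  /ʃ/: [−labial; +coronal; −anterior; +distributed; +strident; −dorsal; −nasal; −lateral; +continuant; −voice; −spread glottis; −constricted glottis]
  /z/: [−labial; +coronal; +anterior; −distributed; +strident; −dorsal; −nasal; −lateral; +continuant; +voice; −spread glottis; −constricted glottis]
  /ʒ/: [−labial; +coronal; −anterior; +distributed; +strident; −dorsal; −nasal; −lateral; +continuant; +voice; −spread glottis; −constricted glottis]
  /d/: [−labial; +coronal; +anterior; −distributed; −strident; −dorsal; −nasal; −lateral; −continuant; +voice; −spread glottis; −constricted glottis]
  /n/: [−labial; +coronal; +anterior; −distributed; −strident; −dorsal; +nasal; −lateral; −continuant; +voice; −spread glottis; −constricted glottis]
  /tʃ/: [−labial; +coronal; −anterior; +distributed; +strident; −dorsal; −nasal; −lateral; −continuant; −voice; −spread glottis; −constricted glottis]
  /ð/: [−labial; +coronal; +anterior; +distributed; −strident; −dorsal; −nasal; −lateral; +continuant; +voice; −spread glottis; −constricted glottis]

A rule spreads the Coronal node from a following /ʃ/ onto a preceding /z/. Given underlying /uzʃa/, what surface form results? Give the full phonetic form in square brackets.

[uʒʃa]

The Coronal node dominates the terminals [coronal], [anterior], [distributed], [strident].
The target acquires /ʃ/'s values for everything under Coronal — [+coronal], [−anterior], [+distributed], [+strident] — while keeping its own [labial], [dorsal], [nasal], ….
This feature bundle is that of [ʒ], so /uzʃa/ surfaces as [uʒʃa].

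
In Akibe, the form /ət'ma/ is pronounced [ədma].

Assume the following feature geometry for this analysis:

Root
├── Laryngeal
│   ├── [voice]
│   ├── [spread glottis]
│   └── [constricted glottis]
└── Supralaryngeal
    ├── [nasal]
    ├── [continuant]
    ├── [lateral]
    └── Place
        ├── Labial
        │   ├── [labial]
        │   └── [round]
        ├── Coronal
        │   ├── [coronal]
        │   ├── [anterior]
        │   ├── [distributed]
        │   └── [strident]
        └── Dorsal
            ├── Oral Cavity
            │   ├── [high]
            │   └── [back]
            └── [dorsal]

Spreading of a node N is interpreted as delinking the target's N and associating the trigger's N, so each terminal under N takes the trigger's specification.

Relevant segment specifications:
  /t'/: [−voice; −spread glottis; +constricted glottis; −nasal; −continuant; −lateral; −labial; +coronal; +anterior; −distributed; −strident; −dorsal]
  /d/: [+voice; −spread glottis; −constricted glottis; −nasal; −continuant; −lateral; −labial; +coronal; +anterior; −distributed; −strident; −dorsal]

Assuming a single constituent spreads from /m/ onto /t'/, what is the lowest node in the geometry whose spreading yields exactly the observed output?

Laryngeal

Feature comparison: [voice], [constricted glottis] differ between /t'/ and [d]; the remaining terminals match.
In this geometry the lowest node dominating all of them is Laryngeal: every daughter of Laryngeal dominates only a proper subset, so no lower node suffices.
Spreading Laryngeal from /m/ overwrites each of those terminals with /m/'s values, yielding exactly [d].
[labial], [nasal] — on which /m/ differs from /t'/ — are unchanged, so Root cannot have spread; the constituent is no larger than Laryngeal.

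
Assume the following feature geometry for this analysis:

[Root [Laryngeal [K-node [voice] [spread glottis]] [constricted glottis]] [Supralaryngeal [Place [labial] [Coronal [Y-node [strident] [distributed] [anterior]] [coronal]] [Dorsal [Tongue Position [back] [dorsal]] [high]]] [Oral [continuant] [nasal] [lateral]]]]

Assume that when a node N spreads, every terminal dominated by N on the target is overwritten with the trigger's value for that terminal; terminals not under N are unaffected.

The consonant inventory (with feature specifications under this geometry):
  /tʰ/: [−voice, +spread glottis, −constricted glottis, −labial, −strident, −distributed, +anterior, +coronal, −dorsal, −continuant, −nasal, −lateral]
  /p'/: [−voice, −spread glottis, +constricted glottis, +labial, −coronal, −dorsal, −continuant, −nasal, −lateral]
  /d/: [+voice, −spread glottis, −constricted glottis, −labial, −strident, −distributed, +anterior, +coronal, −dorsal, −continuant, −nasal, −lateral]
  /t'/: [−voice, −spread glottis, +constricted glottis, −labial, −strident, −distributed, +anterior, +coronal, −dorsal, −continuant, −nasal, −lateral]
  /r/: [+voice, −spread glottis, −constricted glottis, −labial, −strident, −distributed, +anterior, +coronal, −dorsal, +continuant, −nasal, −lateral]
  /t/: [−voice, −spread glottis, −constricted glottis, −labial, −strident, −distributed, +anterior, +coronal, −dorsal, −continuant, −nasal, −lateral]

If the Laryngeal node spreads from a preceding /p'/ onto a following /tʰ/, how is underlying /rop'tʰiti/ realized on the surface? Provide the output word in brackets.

[rop't'iti]

Laryngeal immediately or transitively dominates [voice], [spread glottis], [constricted glottis].
After delinking /tʰ/'s Laryngeal and linking /p'/'s, the affected terminals become [−voice], [−spread glottis], [+constricted glottis]; [labial], [strident], [distributed], … (outside Laryngeal) are retained from /tʰ/.
The resulting bundle matches /t'/ in the inventory; substituting it for /tʰ/ gives [rop't'iti].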